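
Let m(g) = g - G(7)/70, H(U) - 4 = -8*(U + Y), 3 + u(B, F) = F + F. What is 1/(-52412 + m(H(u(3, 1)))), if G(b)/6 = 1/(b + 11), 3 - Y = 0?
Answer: -210/11009041 ≈ -1.9075e-5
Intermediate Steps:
Y = 3 (Y = 3 - 1*0 = 3 + 0 = 3)
u(B, F) = -3 + 2*F (u(B, F) = -3 + (F + F) = -3 + 2*F)
G(b) = 6/(11 + b) (G(b) = 6/(b + 11) = 6/(11 + b))
H(U) = -20 - 8*U (H(U) = 4 - 8*(U + 3) = 4 - 8*(3 + U) = 4 + (-24 - 8*U) = -20 - 8*U)
m(g) = -1/210 + g (m(g) = g - 6/(11 + 7)/70 = g - 6/18/70 = g - 6*(1/18)/70 = g - 1/(3*70) = g - 1*1/210 = g - 1/210 = -1/210 + g)
1/(-52412 + m(H(u(3, 1)))) = 1/(-52412 + (-1/210 + (-20 - 8*(-3 + 2*1)))) = 1/(-52412 + (-1/210 + (-20 - 8*(-3 + 2)))) = 1/(-52412 + (-1/210 + (-20 - 8*(-1)))) = 1/(-52412 + (-1/210 + (-20 + 8))) = 1/(-52412 + (-1/210 - 12)) = 1/(-52412 - 2521/210) = 1/(-11009041/210) = -210/11009041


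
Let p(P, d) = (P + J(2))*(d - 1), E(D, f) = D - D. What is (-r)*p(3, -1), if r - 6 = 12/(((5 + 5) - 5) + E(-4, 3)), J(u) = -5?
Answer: -168/5 ≈ -33.600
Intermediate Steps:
E(D, f) = 0
p(P, d) = (-1 + d)*(-5 + P) (p(P, d) = (P - 5)*(d - 1) = (-5 + P)*(-1 + d) = (-1 + d)*(-5 + P))
r = 42/5 (r = 6 + 12/(((5 + 5) - 5) + 0) = 6 + 12/((10 - 5) + 0) = 6 + 12/(5 + 0) = 6 + 12/5 = 42/5 ≈ 8.4000)
(-r)*p(3, -1) = (-1*42/5)*(5 - 1*3 - 5*(-1) + 3*(-1)) = -42*(5 - 3 + 5 - 3)/5 = -42/5*4 = -168/5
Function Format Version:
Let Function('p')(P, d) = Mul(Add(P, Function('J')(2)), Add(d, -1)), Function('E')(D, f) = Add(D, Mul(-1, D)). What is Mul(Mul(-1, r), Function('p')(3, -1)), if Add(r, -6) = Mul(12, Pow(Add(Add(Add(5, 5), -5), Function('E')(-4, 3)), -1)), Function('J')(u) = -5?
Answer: Rational(-168, 5) ≈ -33.600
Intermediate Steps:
Function('E')(D, f) = 0
Function('p')(P, d) = Mul(Add(-1, d), Add(-5, P)) (Function('p')(P, d) = Mul(Add(P, -5), Add(d, -1)) = Mul(Add(-5, P), Add(-1, d)) = Mul(Add(-1, d), Add(-5, P)))
r = Rational(42, 5) (r = Add(6, Mul(12, Pow(Add(Add(Add(5, 5), -5), 0), -1))) = Add(6, Mul(12, Pow(Add(Add(10, -5), 0), -1))) = Add(6, Mul(12, Pow(Add(5, 0), -1))) = Add(6, Mul(12, Pow(5, -1))) = Add(6, Mul(12, Rational(1, 5))) = Add(6, Rational(12, 5)) = Rational(42, 5) ≈ 8.4000)
Mul(Mul(-1, r), Function('p')(3, -1)) = Mul(Mul(-1, Rational(42, 5)), Add(5, Mul(-1, 3), Mul(-5, -1), Mul(3, -1))) = Mul(Rational(-42, 5), Add(5, -3, 5, -3)) = Mul(Rational(-42, 5), 4) = Rational(-168, 5)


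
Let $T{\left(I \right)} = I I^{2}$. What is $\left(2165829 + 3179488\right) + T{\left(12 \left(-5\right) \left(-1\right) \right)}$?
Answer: $5561317$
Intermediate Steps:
$T{\left(I \right)} = I^{3}$
$\left(2165829 + 3179488\right) + T{\left(12 \left(-5\right) \left(-1\right) \right)} = \left(2165829 + 3179488\right) + \left(12 \left(-5\right) \left(-1\right)\right)^{3} = 5345317 + \left(\left(-60\right) \left(-1\right)\right)^{3} = 5345317 + 60^{3} = 5345317 + 216000 = 5561317$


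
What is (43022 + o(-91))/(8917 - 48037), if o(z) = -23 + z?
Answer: -10727/9780 ≈ -1.0968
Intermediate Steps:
(43022 + o(-91))/(8917 - 48037) = (43022 + (-23 - 91))/(8917 - 48037) = (43022 - 114)/(-39120) = 42908*(-1/39120) = -10727/9780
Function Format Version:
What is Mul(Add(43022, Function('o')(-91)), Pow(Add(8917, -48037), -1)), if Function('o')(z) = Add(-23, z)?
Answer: Rational(-10727, 9780) ≈ -1.0968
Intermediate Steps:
Mul(Add(43022, Function('o')(-91)), Pow(Add(8917, -48037), -1)) = Mul(Add(43022, Add(-23, -91)), Pow(Add(8917, -48037), -1)) = Mul(Add(43022, -114), Pow(-39120, -1)) = Mul(42908, Rational(-1, 39120)) = Rational(-10727, 9780)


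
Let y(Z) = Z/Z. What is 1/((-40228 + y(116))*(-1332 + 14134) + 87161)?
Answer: -1/514898893 ≈ -1.9421e-9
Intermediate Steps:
y(Z) = 1
1/((-40228 + y(116))*(-1332 + 14134) + 87161) = 1/((-40228 + 1)*(-1332 + 14134) + 87161) = 1/(-40227*12802 + 87161) = 1/(-514986054 + 87161) = 1/(-514898893) = -1/514898893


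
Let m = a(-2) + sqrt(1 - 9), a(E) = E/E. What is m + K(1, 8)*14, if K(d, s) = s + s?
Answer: 225 + 2*I*sqrt(2) ≈ 225.0 + 2.8284*I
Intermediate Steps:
K(d, s) = 2*s
a(E) = 1
m = 1 + 2*I*sqrt(2) (m = 1 + sqrt(1 - 9) = 1 + sqrt(-8) = 1 + 2*I*sqrt(2) ≈ 1.0 + 2.8284*I)
m + K(1, 8)*14 = (1 + 2*I*sqrt(2)) + (2*8)*14 = (1 + 2*I*sqrt(2)) + 16*14 = (1 + 2*I*sqrt(2)) + 224 = 225 + 2*I*sqrt(2)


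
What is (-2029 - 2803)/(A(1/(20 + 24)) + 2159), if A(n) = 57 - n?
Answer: -212608/97503 ≈ -2.1805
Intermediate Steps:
(-2029 - 2803)/(A(1/(20 + 24)) + 2159) = (-2029 - 2803)/((57 - 1/(20 + 24)) + 2159) = -4832/((57 - 1/44) + 2159) = -4832/(2507/44 + 2159) = -4832/97503/44 = -4832*44/97503 = -212608/97503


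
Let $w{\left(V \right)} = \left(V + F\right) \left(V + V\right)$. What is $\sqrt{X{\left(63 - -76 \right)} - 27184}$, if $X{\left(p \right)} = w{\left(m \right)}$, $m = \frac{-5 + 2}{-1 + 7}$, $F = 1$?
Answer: $\frac{3 i \sqrt{12082}}{2} \approx 164.88 i$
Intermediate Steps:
$m = - \frac{1}{2}$ ($m = - \frac{3}{6} = \left(-3\right) \frac{1}{6} = - \frac{1}{2} \approx -0.5$)
$w{\left(V \right)} = 2 V \left(1 + V\right)$ ($w{\left(V \right)} = \left(V + 1\right) \left(V + V\right) = \left(1 + V\right) 2 V = 2 V \left(1 + V\right)$)
$X{\left(p \right)} = - \frac{1}{2}$ ($X{\left(p \right)} = 2 \left(- \frac{1}{2}\right) \left(1 - \frac{1}{2}\right) = 2 \left(- \frac{1}{2}\right) \frac{1}{2} = - \frac{1}{2}$)
$\sqrt{X{\left(63 - -76 \right)} - 27184} = \sqrt{- \frac{1}{2} - 27184} = \sqrt{- \frac{54369}{2}} = \frac{3 i \sqrt{12082}}{2}$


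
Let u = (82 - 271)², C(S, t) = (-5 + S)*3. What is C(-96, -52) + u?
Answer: 35418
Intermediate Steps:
C(S, t) = -15 + 3*S
u = 35721 (u = (-189)² = 35721)
C(-96, -52) + u = (-15 + 3*(-96)) + 35721 = (-15 - 288) + 35721 = -303 + 35721 = 35418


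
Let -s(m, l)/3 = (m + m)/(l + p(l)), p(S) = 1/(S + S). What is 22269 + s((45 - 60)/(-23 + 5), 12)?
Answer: 6435621/289 ≈ 22269.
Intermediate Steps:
p(S) = 1/(2*S)
s(m, l) = -6*m/(l + 1/(2*l)) (s(m, l) = -3*(m + m)/(l + 1/(2*l)) = -3*2*m/(l + 1/(2*l)) = -6*m/(l + 1/(2*l)))
22269 + s((45 - 60)/(-23 + 5), 12) = 22269 - 12*12*(45 - 60)/(-23 + 5)/(1 + 2*12²) = 22269 - 12*12*(-15/(-18))/(1 + 2*144) = 22269 - 12*12*(-15*(-1/18))/(1 + 288) = 22269 - 12*12*⅚/289 = 22269 - 12*12*⅚*1/289 = 22269 - 120/289 = 6435621/289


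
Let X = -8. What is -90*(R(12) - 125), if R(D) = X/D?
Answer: 11310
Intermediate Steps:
R(D) = -8/D
-90*(R(12) - 125) = -90*(-8/12 - 125) = -90*(-8*1/12 - 125) = -90*(-⅔ - 125) = -90*(-377/3) = 11310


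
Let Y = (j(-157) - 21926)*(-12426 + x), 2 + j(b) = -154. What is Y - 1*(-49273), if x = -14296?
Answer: 590124477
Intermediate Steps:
j(b) = -156 (j(b) = -2 - 154 = -156)
Y = 590075204 (Y = (-156 - 21926)*(-12426 - 14296) = -22082*(-26722) = 590075204)
Y - 1*(-49273) = 590075204 - 1*(-49273) = 590075204 + 49273 = 590124477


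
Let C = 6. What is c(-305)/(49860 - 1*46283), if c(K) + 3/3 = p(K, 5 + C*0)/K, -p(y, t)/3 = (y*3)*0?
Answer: -1/3577 ≈ -0.00027956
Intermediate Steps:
p(y, t) = 0 (p(y, t) = -3*y*3*0 = -3*3*y*0 = -3*0 = 0)
c(K) = -1 (c(K) = -1 + 0/K = -1 + 0 = -1)
c(-305)/(49860 - 1*46283) = -1/(49860 - 1*46283) = -1/(49860 - 46283) = -1/3577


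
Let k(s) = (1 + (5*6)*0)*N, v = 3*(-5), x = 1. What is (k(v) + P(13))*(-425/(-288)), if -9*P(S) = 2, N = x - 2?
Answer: -4675/2592 ≈ -1.8036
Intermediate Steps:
N = -1 (N = 1 - 2 = -1)
P(S) = -2/9 (P(S) = -1/9*2 = -2/9)
v = -15
k(s) = -1 (k(s) = (1 + (5*6)*0)*(-1) = (1 + 30*0)*(-1) = (1 + 0)*(-1) = 1*(-1) = -1)
(k(v) + P(13))*(-425/(-288)) = (-1 - 2/9)*(-425/(-288)) = -(-4675)*(-1)/(9*288) = -11/9*425/288 = -4675/2592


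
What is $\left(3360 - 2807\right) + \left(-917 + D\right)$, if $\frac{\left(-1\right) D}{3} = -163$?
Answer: $125$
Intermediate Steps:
$D = 489$ ($D = \left(-3\right) \left(-163\right) = 489$)
$\left(3360 - 2807\right) + \left(-917 + D\right) = \left(3360 - 2807\right) + \left(-917 + 489\right) = 553 - 428 = 125$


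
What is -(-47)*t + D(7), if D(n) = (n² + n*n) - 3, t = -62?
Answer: -2819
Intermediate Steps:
D(n) = -3 + 2*n² (D(n) = (n² + n²) - 3 = 2*n² - 3 = -3 + 2*n²)
-(-47)*t + D(7) = -(-47)*(-62) + (-3 + 2*7²) = -47*62 + (-3 + 2*49) = -2914 + (-3 + 98) = -2914 + 95 = -2819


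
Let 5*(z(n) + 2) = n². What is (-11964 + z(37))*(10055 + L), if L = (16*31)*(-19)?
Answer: -36888891/5 ≈ -7.3778e+6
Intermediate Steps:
L = -9424 (L = 496*(-19) = -9424)
z(n) = -2 + n²/5
(-11964 + z(37))*(10055 + L) = (-11964 + (-2 + (⅕)*37²))*(10055 - 9424) = (-11964 + (-2 + (⅕)*1369))*631 = (-11964 + (-2 + 1369/5))*631 = (-11964 + 1359/5)*631 = -58461/5*631 = -36888891/5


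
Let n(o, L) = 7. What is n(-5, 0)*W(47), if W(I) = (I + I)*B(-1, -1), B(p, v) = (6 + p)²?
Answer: 16450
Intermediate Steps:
W(I) = 50*I (W(I) = (I + I)*(6 - 1)² = (2*I)*5² = (2*I)*25 = 50*I)
n(-5, 0)*W(47) = 7*(50*47) = 7*2350 = 16450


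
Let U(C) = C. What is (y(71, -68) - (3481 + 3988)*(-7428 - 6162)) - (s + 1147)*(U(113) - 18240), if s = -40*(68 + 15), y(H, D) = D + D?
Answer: 62113603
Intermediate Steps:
y(H, D) = 2*D
s = -3320 (s = -40*83 = -3320)
(y(71, -68) - (3481 + 3988)*(-7428 - 6162)) - (s + 1147)*(U(113) - 18240) = (2*(-68) - (3481 + 3988)*(-7428 - 6162)) - (-3320 + 1147)*(113 - 18240) = (-136 - 7469*(-13590)) - (-2173)*(-18127) = (-136 - 1*(-101503710)) - 1*39389971 = (-136 + 101503710) - 39389971 = 101503574 - 39389971 = 62113603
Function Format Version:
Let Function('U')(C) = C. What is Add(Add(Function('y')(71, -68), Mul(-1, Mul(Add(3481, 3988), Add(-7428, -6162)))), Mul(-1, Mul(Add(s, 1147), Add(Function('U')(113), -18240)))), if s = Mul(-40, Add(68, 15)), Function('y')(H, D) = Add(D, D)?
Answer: 62113603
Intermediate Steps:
Function('y')(H, D) = Mul(2, D)
s = -3320 (s = Mul(-40, 83) = -3320)
Add(Add(Function('y')(71, -68), Mul(-1, Mul(Add(3481, 3988), Add(-7428, -6162)))), Mul(-1, Mul(Add(s, 1147), Add(Function('U')(113), -18240)))) = Add(Add(Mul(2, -68), Mul(-1, Mul(Add(3481, 3988), Add(-7428, -6162)))), Mul(-1, Mul(Add(-3320, 1147), Add(113, -18240)))) = Add(Add(-136, Mul(-1, Mul(7469, -13590))), Mul(-1, Mul(-2173, -18127))) = Add(Add(-136, Mul(-1, -101503710)), Mul(-1, 39389971)) = Add(Add(-136, 101503710), -39389971) = Add(101503574, -39389971) = 62113603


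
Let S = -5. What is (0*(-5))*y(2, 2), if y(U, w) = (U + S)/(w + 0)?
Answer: 0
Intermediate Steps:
y(U, w) = (-5 + U)/w (y(U, w) = (U - 5)/(w + 0) = (-5 + U)/w)
(0*(-5))*y(2, 2) = (0*(-5))*((-5 + 2)/2) = 0*((½)*(-3)) = 0*(-3/2) = 0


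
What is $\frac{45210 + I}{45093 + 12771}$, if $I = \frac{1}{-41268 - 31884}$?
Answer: $\frac{3307201919}{4232867328} \approx 0.78131$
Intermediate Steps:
$I = - \frac{1}{73152}$ ($I = \frac{1}{-73152} = - \frac{1}{73152} \approx -1.367 \cdot 10^{-5}$)
$\frac{45210 + I}{45093 + 12771} = \frac{45210 - \frac{1}{73152}}{45093 + 12771} = \frac{3307201919}{73152 \cdot 57864} = \frac{3307201919}{73152} \cdot \frac{1}{57864} = \frac{3307201919}{4232867328}$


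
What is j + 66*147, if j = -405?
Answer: 9297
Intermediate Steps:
j + 66*147 = -405 + 66*147 = -405 + 9702 = 9297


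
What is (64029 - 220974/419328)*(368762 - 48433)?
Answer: 110262710136359/5376 ≈ 2.0510e+10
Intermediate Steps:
(64029 - 220974/419328)*(368762 - 48433) = (64029 - 220974*1/419328)*320329 = (64029 - 2833/5376)*320329 = (344217071/5376)*320329 = 110262710136359/5376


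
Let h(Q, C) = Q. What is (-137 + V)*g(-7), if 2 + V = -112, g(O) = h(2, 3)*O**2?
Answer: -24598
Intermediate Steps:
g(O) = 2*O**2
V = -114 (V = -2 - 112 = -114)
(-137 + V)*g(-7) = (-137 - 114)*(2*(-7)**2) = -502*49 = -251*98 = -24598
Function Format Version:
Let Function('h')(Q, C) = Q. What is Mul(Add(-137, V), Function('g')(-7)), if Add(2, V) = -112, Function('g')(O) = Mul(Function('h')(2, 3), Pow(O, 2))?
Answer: -24598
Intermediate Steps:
Function('g')(O) = Mul(2, Pow(O, 2))
V = -114 (V = Add(-2, -112) = -114)
Mul(Add(-137, V), Function('g')(-7)) = Mul(Add(-137, -114), Mul(2, Pow(-7, 2))) = Mul(-251, Mul(2, 49)) = Mul(-251, 98) = -24598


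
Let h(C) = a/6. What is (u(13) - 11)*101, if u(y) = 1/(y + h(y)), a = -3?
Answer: -27573/25 ≈ -1102.9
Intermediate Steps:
h(C) = -½ (h(C) = -3/6 = -3*⅙ = -½)
u(y) = 1/(-½ + y) (u(y) = 1/(y - ½) = 1/(-½ + y))
(u(13) - 11)*101 = (2/(-1 + 2*13) - 11)*101 = (2/(-1 + 26) - 11)*101 = (2/25 - 11)*101 = -273/25*101 = -27573/25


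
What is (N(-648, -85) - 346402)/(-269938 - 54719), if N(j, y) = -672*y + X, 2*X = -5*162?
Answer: 289687/324657 ≈ 0.89229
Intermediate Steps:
X = -405 (X = (-5*162)/2 = (½)*(-810) = -405)
N(j, y) = -405 - 672*y (N(j, y) = -672*y - 405 = -405 - 672*y)
(N(-648, -85) - 346402)/(-269938 - 54719) = ((-405 - 672*(-85)) - 346402)/(-269938 - 54719) = ((-405 + 57120) - 346402)/(-324657) = (56715 - 346402)*(-1/324657) = -289687*(-1/324657) = 289687/324657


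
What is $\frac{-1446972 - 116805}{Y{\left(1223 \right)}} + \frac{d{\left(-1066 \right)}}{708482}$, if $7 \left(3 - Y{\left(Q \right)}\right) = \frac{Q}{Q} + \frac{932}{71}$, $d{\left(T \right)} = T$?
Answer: $- \frac{275315102603833}{172869608} \approx -1.5926 \cdot 10^{6}$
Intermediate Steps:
$Y{\left(Q \right)} = \frac{488}{497}$ ($Y{\left(Q \right)} = 3 - \frac{\frac{Q}{Q} + \frac{932}{71}}{7} = 3 - \frac{1 + 932 \cdot \frac{1}{71}}{7} = 3 - \frac{1 + \frac{932}{71}}{7} = 3 - \frac{1003}{497} = \frac{488}{497}$)
$\frac{-1446972 - 116805}{Y{\left(1223 \right)}} + \frac{d{\left(-1066 \right)}}{708482} = \frac{-1446972 - 116805}{\frac{488}{497}} - \frac{1066}{708482} = \left(-1446972 - 116805\right) \frac{497}{488} - \frac{533}{354241} = \left(-1563777\right) \frac{497}{488} - \frac{533}{354241} = - \frac{777197169}{488} - \frac{533}{354241} = - \frac{275315102603833}{172869608}$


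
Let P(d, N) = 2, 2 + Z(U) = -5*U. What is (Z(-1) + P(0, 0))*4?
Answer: 20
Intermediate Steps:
Z(U) = -2 - 5*U
(Z(-1) + P(0, 0))*4 = ((-2 - 5*(-1)) + 2)*4 = ((-2 + 5) + 2)*4 = (3 + 2)*4 = 5*4 = 20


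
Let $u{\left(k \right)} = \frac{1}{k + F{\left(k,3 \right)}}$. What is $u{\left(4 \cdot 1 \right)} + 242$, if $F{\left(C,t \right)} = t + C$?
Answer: $\frac{2663}{11} \approx 242.09$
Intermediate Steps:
$F{\left(C,t \right)} = C + t$
$u{\left(k \right)} = \frac{1}{3 + 2 k}$ ($u{\left(k \right)} = \frac{1}{k + \left(k + 3\right)} = \frac{1}{k + \left(3 + k\right)} = \frac{1}{3 + 2 k}$)
$u{\left(4 \cdot 1 \right)} + 242 = \frac{1}{3 + 2 \cdot 4 \cdot 1} + 242 = \frac{1}{3 + 2 \cdot 4} + 242 = \frac{1}{3 + 8} + 242 = \frac{1}{11} + 242 = \frac{2663}{11}$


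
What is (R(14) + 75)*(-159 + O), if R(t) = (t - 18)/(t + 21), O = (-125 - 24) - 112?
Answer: -31452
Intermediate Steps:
O = -261 (O = -149 - 112 = -261)
R(t) = (-18 + t)/(21 + t)
(R(14) + 75)*(-159 + O) = ((-18 + 14)/(21 + 14) + 75)*(-159 - 261) = (-4/35 + 75)*(-420) = (2621/35)*(-420) = -31452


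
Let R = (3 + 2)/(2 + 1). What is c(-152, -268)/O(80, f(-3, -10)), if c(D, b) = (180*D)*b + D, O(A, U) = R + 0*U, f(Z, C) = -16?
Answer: 21996984/5 ≈ 4.3994e+6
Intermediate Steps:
R = 5/3 ≈ 1.6667
O(A, U) = 5/3 (O(A, U) = 5/3 + 0*U = 5/3 + 0 = 5/3)
c(D, b) = D + 180*D*b (c(D, b) = 180*D*b + D = D + 180*D*b)
c(-152, -268)/O(80, f(-3, -10)) = (-152*(1 + 180*(-268)))/(5/3) = -152*(1 - 48240)*(⅗) = -152*(-48239)*(⅗) = 7332328*(⅗) = 21996984/5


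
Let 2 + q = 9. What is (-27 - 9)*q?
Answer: -252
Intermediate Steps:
q = 7 (q = -2 + 9 = 7)
(-27 - 9)*q = (-27 - 9)*7 = -36*7 = -252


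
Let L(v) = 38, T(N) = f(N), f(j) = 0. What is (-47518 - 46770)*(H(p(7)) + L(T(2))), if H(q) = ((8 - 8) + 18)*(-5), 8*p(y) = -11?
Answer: 4902976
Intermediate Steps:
T(N) = 0
p(y) = -11/8 (p(y) = (1/8)*(-11) = -11/8)
H(q) = -90 (H(q) = (0 + 18)*(-5) = 18*(-5) = -90)
(-47518 - 46770)*(H(p(7)) + L(T(2))) = (-47518 - 46770)*(-90 + 38) = -94288*(-52) = 4902976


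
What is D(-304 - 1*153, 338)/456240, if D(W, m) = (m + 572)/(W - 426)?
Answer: -91/40285992 ≈ -2.2589e-6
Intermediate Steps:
D(W, m) = (572 + m)/(-426 + W)
D(-304 - 1*153, 338)/456240 = ((572 + 338)/(-426 + (-304 - 1*153)))/456240 = (910/(-426 + (-304 - 153)))*(1/456240) = (910/(-426 - 457))*(1/456240) = (910/(-883))*(1/456240) = -1/883*910*(1/456240) = -910/883*1/456240 = -91/40285992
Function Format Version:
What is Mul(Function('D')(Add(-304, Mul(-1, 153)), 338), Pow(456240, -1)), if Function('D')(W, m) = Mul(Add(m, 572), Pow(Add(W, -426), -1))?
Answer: Rational(-91, 40285992) ≈ -2.2589e-6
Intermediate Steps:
Function('D')(W, m) = Mul(Pow(Add(-426, W), -1), Add(572, m)) (Function('D')(W, m) = Mul(Add(572, m), Pow(Add(-426, W), -1)) = Mul(Pow(Add(-426, W), -1), Add(572, m)))
Mul(Function('D')(Add(-304, Mul(-1, 153)), 338), Pow(456240, -1)) = Mul(Mul(Pow(Add(-426, Add(-304, Mul(-1, 153))), -1), Add(572, 338)), Pow(456240, -1)) = Mul(Mul(Pow(Add(-426, Add(-304, -153)), -1), 910), Rational(1, 456240)) = Mul(Mul(Pow(Add(-426, -457), -1), 910), Rational(1, 456240)) = Mul(Mul(Pow(-883, -1), 910), Rational(1, 456240)) = Mul(Mul(Rational(-1, 883), 910), Rational(1, 456240)) = Mul(Rational(-910, 883), Rational(1, 456240)) = Rational(-91, 40285992)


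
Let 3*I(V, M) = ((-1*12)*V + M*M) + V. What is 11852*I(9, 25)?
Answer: 6234152/3 ≈ 2.0781e+6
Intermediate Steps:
I(V, M) = -11*V/3 + M**2/3 (I(V, M) = (((-1*12)*V + M*M) + V)/3 = ((-12*V + M**2) + V)/3 = ((M**2 - 12*V) + V)/3 = (M**2 - 11*V)/3 = -11*V/3 + M**2/3)
11852*I(9, 25) = 11852*(-11/3*9 + (1/3)*25**2) = 11852*(-33 + (1/3)*625) = 11852*(-33 + 625/3) = 11852*(526/3) = 6234152/3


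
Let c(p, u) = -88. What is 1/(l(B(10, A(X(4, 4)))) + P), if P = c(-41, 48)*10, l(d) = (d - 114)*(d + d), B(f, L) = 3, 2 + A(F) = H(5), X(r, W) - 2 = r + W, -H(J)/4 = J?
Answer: -1/1546 ≈ -0.00064683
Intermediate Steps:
H(J) = -4*J
X(r, W) = 2 + W + r (X(r, W) = 2 + (r + W) = 2 + (W + r) = 2 + W + r)
A(F) = -22 (A(F) = -2 - 4*5 = -2 - 20 = -22)
l(d) = 2*d*(-114 + d) (l(d) = (-114 + d)*(2*d) = 2*d*(-114 + d))
P = -880 (P = -88*10 = -880)
1/(l(B(10, A(X(4, 4)))) + P) = 1/(2*3*(-114 + 3) - 880) = 1/(2*3*(-111) - 880) = 1/(-666 - 880) = 1/(-1546) = -1/1546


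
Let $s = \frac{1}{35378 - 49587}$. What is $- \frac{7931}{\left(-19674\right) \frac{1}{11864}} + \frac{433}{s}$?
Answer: $- \frac{60475066297}{9837} \approx -6.1477 \cdot 10^{6}$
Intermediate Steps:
$s = - \frac{1}{14209}$ ($s = \frac{1}{-14209} = - \frac{1}{14209} \approx -7.0378 \cdot 10^{-5}$)
$- \frac{7931}{\left(-19674\right) \frac{1}{11864}} + \frac{433}{s} = - \frac{7931}{\left(-19674\right) \frac{1}{11864}} + \frac{433}{- \frac{1}{14209}} = - \frac{7931}{\left(-19674\right) \frac{1}{11864}} + 433 \left(-14209\right) = - \frac{7931}{- \frac{9837}{5932}} - 6152497 = \left(-7931\right) \left(- \frac{5932}{9837}\right) - 6152497 = \frac{47046692}{9837} - 6152497 = - \frac{60475066297}{9837}$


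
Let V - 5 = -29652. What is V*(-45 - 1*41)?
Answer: 2549642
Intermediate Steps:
V = -29647 (V = 5 - 29652 = -29647)
V*(-45 - 1*41) = -29647*(-45 - 1*41) = -29647*(-45 - 41) = -29647*(-86) = 2549642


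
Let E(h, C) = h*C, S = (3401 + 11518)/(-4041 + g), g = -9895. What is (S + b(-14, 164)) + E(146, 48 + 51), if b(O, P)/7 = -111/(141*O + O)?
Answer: 14300924499/989456 ≈ 14453.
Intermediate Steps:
b(O, P) = -777/(142*O) (b(O, P) = 7*(-111/(141*O + O)) = 7*(-111*1/(142*O)) = 7*(-111/(142*O)) = -777/(142*O))
S = -14919/13936 (S = (3401 + 11518)/(-4041 - 9895) = 14919/(-13936) = 14919*(-1/13936) = -14919/13936 ≈ -1.0705)
E(h, C) = C*h
(S + b(-14, 164)) + E(146, 48 + 51) = (-14919/13936 - 777/142/(-14)) + (48 + 51)*146 = (-14919/13936 - 777/142*(-1/14)) + 99*146 = (-14919/13936 + 111/284) + 14454 = -672525/989456 + 14454 = 14300924499/989456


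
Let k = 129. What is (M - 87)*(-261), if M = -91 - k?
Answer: 80127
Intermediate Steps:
M = -220 (M = -91 - 1*129 = -91 - 129 = -220)
(M - 87)*(-261) = (-220 - 87)*(-261) = -307*(-261) = 80127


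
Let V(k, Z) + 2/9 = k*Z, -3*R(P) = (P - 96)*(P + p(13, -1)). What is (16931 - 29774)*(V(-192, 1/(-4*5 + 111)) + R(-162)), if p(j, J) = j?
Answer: 14978613952/91 ≈ 1.6460e+8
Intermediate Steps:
R(P) = -(-96 + P)*(13 + P)/3 (R(P) = -(P - 96)*(P + 13)/3 = -(-96 + P)*(13 + P)/3)
V(k, Z) = -2/9 + Z*k (V(k, Z) = -2/9 + k*Z = -2/9 + Z*k)
(16931 - 29774)*(V(-192, 1/(-4*5 + 111)) + R(-162)) = (16931 - 29774)*((-2/9 - 192/(-4*5 + 111)) + (416 - 1/3*(-162)**2 + (83/3)*(-162))) = -12843*((-2/9 - 192/(-20 + 111)) + (416 - 1/3*26244 - 4482)) = -12843*((-2/9 - 192/91) + (416 - 8748 - 4482)) = -12843*((-2/9 + (1/91)*(-192)) - 12814) = -12843*((-2/9 - 192/91) - 12814) = -12843*(-1910/819 - 12814) = -12843*(-10496576/819) = 14978613952/91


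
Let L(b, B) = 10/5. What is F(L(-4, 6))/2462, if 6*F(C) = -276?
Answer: -23/1231 ≈ -0.018684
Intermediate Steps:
L(b, B) = 2 (L(b, B) = 10*(1/5) = 2)
F(C) = -46 (F(C) = (1/6)*(-276) = -46)
F(L(-4, 6))/2462 = -46/2462 = -46*1/2462 = -23/1231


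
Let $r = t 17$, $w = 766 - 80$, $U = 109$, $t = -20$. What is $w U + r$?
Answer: $74434$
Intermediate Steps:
$w = 686$
$r = -340$ ($r = \left(-20\right) 17 = -340$)
$w U + r = 686 \cdot 109 - 340 = 74774 - 340 = 74434$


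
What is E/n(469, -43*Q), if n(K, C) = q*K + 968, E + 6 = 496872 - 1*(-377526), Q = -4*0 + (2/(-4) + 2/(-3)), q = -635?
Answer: -291464/98949 ≈ -2.9456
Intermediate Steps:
Q = -7/6 (Q = 0 + (2*(-¼) + 2*(-⅓)) = 0 + (-½ - ⅔) = 0 - 7/6 = -7/6 ≈ -1.1667)
E = 874392 (E = -6 + (496872 - 1*(-377526)) = -6 + (496872 + 377526) = -6 + 874398 = 874392)
n(K, C) = 968 - 635*K (n(K, C) = -635*K + 968 = 968 - 635*K)
E/n(469, -43*Q) = 874392/(968 - 635*469) = 874392/(968 - 297815) = 874392/(-296847) = 874392*(-1/296847) = -291464/98949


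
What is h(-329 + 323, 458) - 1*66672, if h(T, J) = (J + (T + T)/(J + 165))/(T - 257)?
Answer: -10924425850/163849 ≈ -66674.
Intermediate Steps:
h(T, J) = (J + 2*T/(165 + J))/(-257 + T) (h(T, J) = (J + (2*T)/(165 + J))/(-257 + T) = (J + 2*T/(165 + J))/(-257 + T))
h(-329 + 323, 458) - 1*66672 = (458**2 + 2*(-329 + 323) + 165*458)/(-42405 - 257*458 + 165*(-329 + 323) + 458*(-329 + 323)) - 1*66672 = (209764 + 2*(-6) + 75570)/(-42405 - 117706 + 165*(-6) + 458*(-6)) - 66672 = (209764 - 12 + 75570)/(-42405 - 117706 - 990 - 2748) - 66672 = 285322/(-163849) - 66672 = -1/163849*285322 - 66672 = -285322/163849 - 66672 = -10924425850/163849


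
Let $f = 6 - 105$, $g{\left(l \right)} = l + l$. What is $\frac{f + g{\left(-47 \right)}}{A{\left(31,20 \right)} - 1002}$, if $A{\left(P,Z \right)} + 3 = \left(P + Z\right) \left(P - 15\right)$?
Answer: $\frac{193}{189} \approx 1.0212$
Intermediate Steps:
$g{\left(l \right)} = 2 l$
$A{\left(P,Z \right)} = -3 + \left(-15 + P\right) \left(P + Z\right)$ ($A{\left(P,Z \right)} = -3 + \left(P + Z\right) \left(P - 15\right) = -3 + \left(P + Z\right) \left(-15 + P\right) = -3 + \left(-15 + P\right) \left(P + Z\right)$)
$f = -99$ ($f = 6 - 105 = -99$)
$\frac{f + g{\left(-47 \right)}}{A{\left(31,20 \right)} - 1002} = \frac{-99 + 2 \left(-47\right)}{\left(-3 + 31^{2} - 465 - 300 + 31 \cdot 20\right) - 1002} = \frac{-99 - 94}{\left(-3 + 961 - 465 - 300 + 620\right) - 1002} = - \frac{193}{813 - 1002} = - \frac{193}{-189} = \left(-193\right) \left(- \frac{1}{189}\right) = \frac{193}{189}$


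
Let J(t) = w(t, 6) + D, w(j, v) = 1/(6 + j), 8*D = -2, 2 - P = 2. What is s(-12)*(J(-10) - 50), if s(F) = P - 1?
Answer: 101/2 ≈ 50.500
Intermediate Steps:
P = 0 (P = 2 - 1*2 = 2 - 2 = 0)
D = -¼ (D = (⅛)*(-2) = -¼ ≈ -0.25000)
s(F) = -1 (s(F) = 0 - 1 = -1)
J(t) = -¼ + 1/(6 + t) (J(t) = 1/(6 + t) - ¼ = -¼ + 1/(6 + t))
s(-12)*(J(-10) - 50) = -((-2 - 1*(-10))/(4*(6 - 10)) - 50) = -((¼)*(-2 + 10)/(-4) - 50) = -((¼)*(-¼)*8 - 50) = -(-½ - 50) = -1*(-101/2) = 101/2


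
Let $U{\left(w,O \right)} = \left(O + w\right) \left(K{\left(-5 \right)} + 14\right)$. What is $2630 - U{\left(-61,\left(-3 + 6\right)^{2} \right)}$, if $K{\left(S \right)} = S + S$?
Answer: $2838$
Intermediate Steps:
$K{\left(S \right)} = 2 S$
$U{\left(w,O \right)} = 4 O + 4 w$ ($U{\left(w,O \right)} = \left(O + w\right) \left(2 \left(-5\right) + 14\right) = \left(O + w\right) \left(-10 + 14\right) = \left(O + w\right) 4 = 4 O + 4 w$)
$2630 - U{\left(-61,\left(-3 + 6\right)^{2} \right)} = 2630 - \left(4 \left(-3 + 6\right)^{2} + 4 \left(-61\right)\right) = 2630 - \left(4 \cdot 3^{2} - 244\right) = 2630 - \left(4 \cdot 9 - 244\right) = 2630 - \left(36 - 244\right) = 2630 - -208 = 2630 + 208 = 2838$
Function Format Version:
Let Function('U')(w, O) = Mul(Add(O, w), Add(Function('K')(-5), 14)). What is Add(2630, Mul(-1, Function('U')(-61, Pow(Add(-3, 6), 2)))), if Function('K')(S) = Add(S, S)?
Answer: 2838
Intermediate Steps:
Function('K')(S) = Mul(2, S)
Function('U')(w, O) = Add(Mul(4, O), Mul(4, w)) (Function('U')(w, O) = Mul(Add(O, w), Add(Mul(2, -5), 14)) = Mul(Add(O, w), Add(-10, 14)) = Mul(Add(O, w), 4) = Add(Mul(4, O), Mul(4, w)))
Add(2630, Mul(-1, Function('U')(-61, Pow(Add(-3, 6), 2)))) = Add(2630, Mul(-1, Add(Mul(4, Pow(Add(-3, 6), 2)), Mul(4, -61)))) = Add(2630, Mul(-1, Add(Mul(4, Pow(3, 2)), -244))) = Add(2630, Mul(-1, Add(Mul(4, 9), -244))) = Add(2630, Mul(-1, Add(36, -244))) = Add(2630, Mul(-1, -208)) = Add(2630, 208) = 2838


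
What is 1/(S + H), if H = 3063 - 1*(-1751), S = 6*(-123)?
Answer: 1/4076 ≈ 0.00024534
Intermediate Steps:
S = -738
H = 4814 (H = 3063 + 1751 = 4814)
1/(S + H) = 1/(-738 + 4814) = 1/4076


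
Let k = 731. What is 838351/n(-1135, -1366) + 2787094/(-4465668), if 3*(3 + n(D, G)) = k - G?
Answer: 103940483779/86336248 ≈ 1203.9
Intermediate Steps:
n(D, G) = 722/3 - G/3 (n(D, G) = -3 + (731 - G)/3 = -3 + (731/3 - G/3) = 722/3 - G/3)
838351/n(-1135, -1366) + 2787094/(-4465668) = 838351/(722/3 - ⅓*(-1366)) + 2787094/(-4465668) = 838351/(722/3 + 1366/3) + 2787094*(-1/4465668) = 838351/696 - 1393547/2232834 = 103940483779/86336248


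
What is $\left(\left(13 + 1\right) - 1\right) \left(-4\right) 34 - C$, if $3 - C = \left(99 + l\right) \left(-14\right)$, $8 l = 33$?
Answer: $- \frac{12859}{4} \approx -3214.8$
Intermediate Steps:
$l = \frac{33}{8}$ ($l = \frac{1}{8} \cdot 33 = \frac{33}{8} \approx 4.125$)
$C = \frac{5787}{4}$ ($C = 3 - \left(99 + \frac{33}{8}\right) \left(-14\right) = 3 - \frac{825}{8} \left(-14\right) = 3 - - \frac{5775}{4} = 3 + \frac{5775}{4} = \frac{5787}{4} \approx 1446.8$)
$\left(\left(13 + 1\right) - 1\right) \left(-4\right) 34 - C = \left(\left(13 + 1\right) - 1\right) \left(-4\right) 34 - \frac{5787}{4} = \left(14 - 1\right) \left(-4\right) 34 - \frac{5787}{4} = 13 \left(-4\right) 34 - \frac{5787}{4} = \left(-52\right) 34 - \frac{5787}{4} = -1768 - \frac{5787}{4} = - \frac{12859}{4}$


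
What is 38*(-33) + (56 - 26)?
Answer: -1224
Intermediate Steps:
38*(-33) + (56 - 26) = -1254 + 30 = -1224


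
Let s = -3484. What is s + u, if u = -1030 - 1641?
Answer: -6155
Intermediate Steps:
u = -2671
s + u = -3484 - 2671 = -6155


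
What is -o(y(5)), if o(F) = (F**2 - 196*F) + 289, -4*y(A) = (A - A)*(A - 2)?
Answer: -289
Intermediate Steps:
y(A) = 0 (y(A) = -(A - A)*(A - 2)/4 = -0*(-2 + A) = -1/4*0 = 0)
o(F) = 289 + F**2 - 196*F
-o(y(5)) = -(289 + 0**2 - 196*0) = -(289 + 0 + 0) = -1*289 = -289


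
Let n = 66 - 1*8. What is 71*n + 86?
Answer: 4204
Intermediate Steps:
n = 58 (n = 66 - 8 = 58)
71*n + 86 = 71*58 + 86 = 4118 + 86 = 4204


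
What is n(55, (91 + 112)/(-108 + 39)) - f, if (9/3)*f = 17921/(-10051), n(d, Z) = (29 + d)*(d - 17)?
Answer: 96266297/30153 ≈ 3192.6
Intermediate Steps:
n(d, Z) = (-17 + d)*(29 + d) (n(d, Z) = (29 + d)*(-17 + d) = (-17 + d)*(29 + d))
f = -17921/30153 (f = (17921/(-10051))/3 = (17921*(-1/10051))/3 = (⅓)*(-17921/10051) = -17921/30153 ≈ -0.59434)
n(55, (91 + 112)/(-108 + 39)) - f = (-493 + 55² + 12*55) - 1*(-17921/30153) = (-493 + 3025 + 660) + 17921/30153 = 3192 + 17921/30153 = 96266297/30153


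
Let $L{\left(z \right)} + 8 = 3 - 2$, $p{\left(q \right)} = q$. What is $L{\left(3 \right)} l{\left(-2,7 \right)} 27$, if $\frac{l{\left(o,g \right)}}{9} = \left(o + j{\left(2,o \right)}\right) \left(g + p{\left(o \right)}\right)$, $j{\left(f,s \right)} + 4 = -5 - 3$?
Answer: $119070$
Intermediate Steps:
$j{\left(f,s \right)} = -12$ ($j{\left(f,s \right)} = -4 - 8 = -12$)
$L{\left(z \right)} = -7$ ($L{\left(z \right)} = -8 + \left(3 - 2\right) = -8 + 1 = -7$)
$l{\left(o,g \right)} = 9 \left(-12 + o\right) \left(g + o\right)$ ($l{\left(o,g \right)} = 9 \left(o - 12\right) \left(g + o\right) = 9 \left(-12 + o\right) \left(g + o\right)$)
$L{\left(3 \right)} l{\left(-2,7 \right)} 27 = - 7 \left(\left(-108\right) 7 - -216 + 9 \left(-2\right)^{2} + 9 \cdot 7 \left(-2\right)\right) 27 = - 7 \left(-756 + 216 + 9 \cdot 4 - 126\right) 27 = - 7 \left(-756 + 216 + 36 - 126\right) 27 = \left(-7\right) \left(-630\right) 27 = 4410 \cdot 27 = 119070$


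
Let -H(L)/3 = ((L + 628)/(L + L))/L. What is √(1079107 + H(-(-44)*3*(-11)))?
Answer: √568771401441/726 ≈ 1038.8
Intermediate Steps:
H(L) = -3*(628 + L)/(2*L²) (H(L) = -3*(L + 628)/(L + L)/L = -3*(628 + L)/((2*L))/L = -3*(628 + L)*(1/(2*L))/L = -3*(628 + L)/(2*L)/L = -3*(628 + L)/(2*L²))
√(1079107 + H(-(-44)*3*(-11))) = √(1079107 + 3*(-628 - (-(-44)*3)*(-11))/(2*(-(-44)*3*(-11))²)) = √(1079107 + 3*(-628 - (-11*(-12))*(-11))/(2*(-11*(-12)*(-11))²)) = √(1079107 + 3*(-628 - 132*(-11))/(2*(132*(-11))²)) = √(1079107 + (3/2)*(-628 - 1*(-1452))/(-1452)²) = √(1079107 + (3/2)*(1/2108304)*(-628 + 1452)) = √(1079107 + (3/2)*(1/2108304)*824) = √(1079107 + 103/175692) = √(189590467147/175692) = √568771401441/726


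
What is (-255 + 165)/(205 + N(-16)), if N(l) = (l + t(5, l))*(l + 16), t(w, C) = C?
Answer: -18/41 ≈ -0.43902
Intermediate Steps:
N(l) = 2*l*(16 + l) (N(l) = (l + l)*(l + 16) = (2*l)*(16 + l) = 2*l*(16 + l))
(-255 + 165)/(205 + N(-16)) = (-255 + 165)/(205 + 2*(-16)*(16 - 16)) = -90/(205 + 2*(-16)*0) = -90/(205 + 0) = -90/205 = -90*1/205 = -18/41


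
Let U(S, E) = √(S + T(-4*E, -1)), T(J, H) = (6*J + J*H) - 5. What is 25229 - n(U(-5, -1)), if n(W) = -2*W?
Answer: 25229 + 2*√10 ≈ 25235.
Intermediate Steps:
T(J, H) = -5 + 6*J + H*J (T(J, H) = (6*J + H*J) - 5 = -5 + 6*J + H*J)
U(S, E) = √(-5 + S - 20*E) (U(S, E) = √(S + (-5 + 6*(-4*E) - (-4)*E)) = √(S + (-5 - 24*E + 4*E)) = √(S + (-5 - 20*E)) = √(-5 + S - 20*E))
25229 - n(U(-5, -1)) = 25229 - (-2)*√(-5 - 5 - 20*(-1)) = 25229 - (-2)*√(-5 - 5 + 20) = 25229 - (-2)*√10 = 25229 + 2*√10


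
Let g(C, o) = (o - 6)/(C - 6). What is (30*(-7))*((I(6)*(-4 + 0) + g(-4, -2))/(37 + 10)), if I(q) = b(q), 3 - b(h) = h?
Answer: -2688/47 ≈ -57.191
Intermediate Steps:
b(h) = 3 - h
I(q) = 3 - q
g(C, o) = (-6 + o)/(-6 + C)
(30*(-7))*((I(6)*(-4 + 0) + g(-4, -2))/(37 + 10)) = (30*(-7))*(((3 - 1*6)*(-4 + 0) + (-6 - 2)/(-6 - 4))/(37 + 10)) = -210*((3 - 6)*(-4) - 8/(-10))/47 = -210*(-3*(-4) - ⅒*(-8))/47 = -210*(12 + ⅘)/47 = -2688/47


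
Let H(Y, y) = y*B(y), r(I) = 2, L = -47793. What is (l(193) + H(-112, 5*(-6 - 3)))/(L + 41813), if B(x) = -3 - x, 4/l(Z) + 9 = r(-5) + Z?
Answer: 43942/139035 ≈ 0.31605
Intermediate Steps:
l(Z) = 4/(-7 + Z) (l(Z) = 4/(-9 + (2 + Z)) = 4/(-7 + Z))
H(Y, y) = y*(-3 - y)
(l(193) + H(-112, 5*(-6 - 3)))/(L + 41813) = (4/(-7 + 193) - 5*(-6 - 3)*(3 + 5*(-6 - 3)))/(-47793 + 41813) = (4/186 - 5*(-9)*(3 + 5*(-9)))/(-5980) = (4*(1/186) - 1*(-45)*(3 - 45))*(-1/5980) = (2/93 - 1*(-45)*(-42))*(-1/5980) = (2/93 - 1890)*(-1/5980) = -175768/93*(-1/5980) = 43942/139035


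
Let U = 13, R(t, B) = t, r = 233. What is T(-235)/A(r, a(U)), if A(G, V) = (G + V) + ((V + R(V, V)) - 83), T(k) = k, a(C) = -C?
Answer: -235/111 ≈ -2.1171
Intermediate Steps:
A(G, V) = -83 + G + 3*V (A(G, V) = (G + V) + ((V + V) - 83) = (G + V) + (2*V - 83) = (G + V) + (-83 + 2*V) = -83 + G + 3*V)
T(-235)/A(r, a(U)) = -235/(-83 + 233 + 3*(-1*13)) = -235/(-83 + 233 + 3*(-13)) = -235/(-83 + 233 - 39) = -235/111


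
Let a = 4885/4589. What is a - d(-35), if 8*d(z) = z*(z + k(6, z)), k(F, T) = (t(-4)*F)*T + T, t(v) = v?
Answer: 61856315/18356 ≈ 3369.8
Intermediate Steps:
a = 4885/4589 (a = 4885*(1/4589) = 4885/4589 ≈ 1.0645)
k(F, T) = T - 4*F*T (k(F, T) = (-4*F)*T + T = -4*F*T + T = T - 4*F*T)
d(z) = -11*z²/4 (d(z) = (z*(z + z*(1 - 4*6)))/8 = (z*(z + z*(1 - 24)))/8 = (z*(z + z*(-23)))/8 = (z*(z - 23*z))/8 = (z*(-22*z))/8 = (-22*z²)/8 = -11*z²/4)
a - d(-35) = 4885/4589 - (-11)*(-35)²/4 = 4885/4589 - (-11)*1225/4 = 4885/4589 - 1*(-13475/4) = 4885/4589 + 13475/4 = 61856315/18356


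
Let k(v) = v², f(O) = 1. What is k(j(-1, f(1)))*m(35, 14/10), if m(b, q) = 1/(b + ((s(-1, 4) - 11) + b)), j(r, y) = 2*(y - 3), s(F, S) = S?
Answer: 16/63 ≈ 0.25397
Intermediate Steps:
j(r, y) = -6 + 2*y (j(r, y) = 2*(-3 + y) = -6 + 2*y)
m(b, q) = 1/(-7 + 2*b) (m(b, q) = 1/(b + ((4 - 11) + b)) = 1/(b + (-7 + b)) = 1/(-7 + 2*b))
k(j(-1, f(1)))*m(35, 14/10) = (-6 + 2*1)²/(-7 + 2*35) = (-6 + 2)²/(-7 + 70) = (-4)²/63 = 16*(1/63) = 16/63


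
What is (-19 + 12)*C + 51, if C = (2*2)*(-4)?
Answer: 163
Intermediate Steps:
C = -16 (C = 4*(-4) = -16)
(-19 + 12)*C + 51 = (-19 + 12)*(-16) + 51 = -7*(-16) + 51 = 112 + 51 = 163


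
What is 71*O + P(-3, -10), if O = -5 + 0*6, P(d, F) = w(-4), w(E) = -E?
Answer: -351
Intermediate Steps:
P(d, F) = 4 (P(d, F) = -1*(-4) = 4)
O = -5 (O = -5 + 0 = -5)
71*O + P(-3, -10) = 71*(-5) + 4 = -355 + 4 = -351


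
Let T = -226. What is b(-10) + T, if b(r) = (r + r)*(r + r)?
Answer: 174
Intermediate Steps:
b(r) = 4*r**2 (b(r) = (2*r)*(2*r) = 4*r**2)
b(-10) + T = 4*(-10)**2 - 226 = 4*100 - 226 = 400 - 226 = 174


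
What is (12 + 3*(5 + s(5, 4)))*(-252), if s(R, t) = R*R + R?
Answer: -29484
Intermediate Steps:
s(R, t) = R + R**2 (s(R, t) = R**2 + R = R + R**2)
(12 + 3*(5 + s(5, 4)))*(-252) = (12 + 3*(5 + 5*(1 + 5)))*(-252) = (12 + 3*(5 + 5*6))*(-252) = (12 + 3*(5 + 30))*(-252) = (12 + 3*35)*(-252) = (12 + 105)*(-252) = 117*(-252) = -29484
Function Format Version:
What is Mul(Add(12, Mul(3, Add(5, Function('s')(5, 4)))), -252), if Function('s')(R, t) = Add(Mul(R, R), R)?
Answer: -29484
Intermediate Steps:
Function('s')(R, t) = Add(R, Pow(R, 2)) (Function('s')(R, t) = Add(Pow(R, 2), R) = Add(R, Pow(R, 2)))
Mul(Add(12, Mul(3, Add(5, Function('s')(5, 4)))), -252) = Mul(Add(12, Mul(3, Add(5, Mul(5, Add(1, 5))))), -252) = Mul(Add(12, Mul(3, Add(5, Mul(5, 6)))), -252) = Mul(Add(12, Mul(3, Add(5, 30))), -252) = Mul(Add(12, Mul(3, 35)), -252) = Mul(Add(12, 105), -252) = Mul(117, -252) = -29484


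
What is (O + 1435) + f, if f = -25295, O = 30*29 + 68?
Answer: -22922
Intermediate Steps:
O = 938 (O = 870 + 68 = 938)
(O + 1435) + f = (938 + 1435) - 25295 = 2373 - 25295 = -22922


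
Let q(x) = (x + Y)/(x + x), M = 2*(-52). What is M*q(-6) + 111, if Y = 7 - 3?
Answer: 281/3 ≈ 93.667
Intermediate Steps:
M = -104
Y = 4
q(x) = (4 + x)/(2*x) (q(x) = (x + 4)/(x + x) = (4 + x)/((2*x)) = (4 + x)*(1/(2*x)) = (4 + x)/(2*x))
M*q(-6) + 111 = -52*(4 - 6)/(-6) + 111 = -52*(-1)*(-2)/6 + 111 = -104*1/6 + 111 = -52/3 + 111 = 281/3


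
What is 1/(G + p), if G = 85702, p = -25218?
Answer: 1/60484 ≈ 1.6533e-5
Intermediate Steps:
1/(G + p) = 1/(85702 - 25218) = 1/60484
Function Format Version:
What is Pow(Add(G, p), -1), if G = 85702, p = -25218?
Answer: Rational(1, 60484) ≈ 1.6533e-5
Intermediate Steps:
Pow(Add(G, p), -1) = Pow(Add(85702, -25218), -1) = Pow(60484, -1) = Rational(1, 60484)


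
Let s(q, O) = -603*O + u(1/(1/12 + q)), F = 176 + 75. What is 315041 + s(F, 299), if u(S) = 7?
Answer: 134751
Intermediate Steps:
F = 251
s(q, O) = 7 - 603*O (s(q, O) = -603*O + 7 = 7 - 603*O)
315041 + s(F, 299) = 315041 + (7 - 603*299) = 315041 + (7 - 180297) = 315041 - 180290 = 134751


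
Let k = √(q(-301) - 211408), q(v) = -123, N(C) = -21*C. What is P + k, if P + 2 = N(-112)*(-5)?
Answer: -11762 + I*√211531 ≈ -11762.0 + 459.92*I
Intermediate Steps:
P = -11762 (P = -2 - 21*(-112)*(-5) = -2 + 2352*(-5) = -2 - 11760 = -11762)
k = I*√211531 (k = √(-123 - 211408) = √(-211531) = I*√211531 ≈ 459.92*I)
P + k = -11762 + I*√211531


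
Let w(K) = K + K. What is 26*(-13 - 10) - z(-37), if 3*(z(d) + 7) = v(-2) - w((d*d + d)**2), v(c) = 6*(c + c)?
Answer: 1182233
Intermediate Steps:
w(K) = 2*K
v(c) = 12*c (v(c) = 6*(2*c) = 12*c)
z(d) = -15 - 2*(d + d**2)**2/3 (z(d) = -7 + (12*(-2) - 2*(d*d + d)**2)/3 = -7 + (-24 - 2*(d**2 + d)**2)/3 = -7 + (-24 - 2*(d + d**2)**2)/3 = -7 + (-8 - 2*(d + d**2)**2/3) = -15 - 2*(d + d**2)**2/3)
26*(-13 - 10) - z(-37) = 26*(-13 - 10) - (-15 - 2/3*(-37)**2*(1 - 37)**2) = 26*(-23) - (-15 - 2/3*1369*(-36)**2) = -598 - (-15 - 2/3*1369*1296) = -598 - (-15 - 1182816) = -598 - 1*(-1182831) = -598 + 1182831 = 1182233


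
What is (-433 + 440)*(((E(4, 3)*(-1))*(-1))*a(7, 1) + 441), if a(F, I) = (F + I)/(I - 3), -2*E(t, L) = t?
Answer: 3143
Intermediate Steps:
E(t, L) = -t/2
a(F, I) = (F + I)/(-3 + I)
(-433 + 440)*(((E(4, 3)*(-1))*(-1))*a(7, 1) + 441) = (-433 + 440)*(((-½*4*(-1))*(-1))*((7 + 1)/(-3 + 1)) + 441) = 7*((-2*(-1)*(-1))*(8/(-2)) + 441) = 7*((2*(-1))*(-½*8) + 441) = 7*(-2*(-4) + 441) = 7*(8 + 441) = 7*449 = 3143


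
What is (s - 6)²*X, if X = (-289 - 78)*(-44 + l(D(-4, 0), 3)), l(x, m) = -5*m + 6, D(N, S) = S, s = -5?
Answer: 2353571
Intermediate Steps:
l(x, m) = 6 - 5*m
X = 19451 (X = (-289 - 78)*(-44 + (6 - 5*3)) = -367*(-44 + (6 - 15)) = -367*(-44 - 9) = -367*(-53) = 19451)
(s - 6)²*X = (-5 - 6)²*19451 = (-11)²*19451 = 121*19451 = 2353571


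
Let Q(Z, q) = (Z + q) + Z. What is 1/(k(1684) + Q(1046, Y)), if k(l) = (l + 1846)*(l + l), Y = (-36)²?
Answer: 1/11892428 ≈ 8.4087e-8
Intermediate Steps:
Y = 1296
Q(Z, q) = q + 2*Z
k(l) = 2*l*(1846 + l) (k(l) = (1846 + l)*(2*l) = 2*l*(1846 + l))
1/(k(1684) + Q(1046, Y)) = 1/(2*1684*(1846 + 1684) + (1296 + 2*1046)) = 1/(2*1684*3530 + (1296 + 2092)) = 1/(11889040 + 3388) = 1/11892428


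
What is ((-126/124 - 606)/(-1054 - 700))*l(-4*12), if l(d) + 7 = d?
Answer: -2069925/108748 ≈ -19.034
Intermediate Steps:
l(d) = -7 + d
((-126/124 - 606)/(-1054 - 700))*l(-4*12) = ((-126/124 - 606)/(-1054 - 700))*(-7 - 4*12) = ((-126*1/124 - 606)/(-1754))*(-7 - 48) = ((-63/62 - 606)*(-1/1754))*(-55) = -37635/62*(-1/1754)*(-55) = (37635/108748)*(-55) = -2069925/108748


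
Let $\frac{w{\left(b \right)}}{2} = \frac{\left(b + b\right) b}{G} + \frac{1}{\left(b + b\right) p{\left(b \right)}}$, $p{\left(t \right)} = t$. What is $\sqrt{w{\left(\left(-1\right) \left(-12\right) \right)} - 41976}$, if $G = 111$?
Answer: $\frac{i \sqrt{8273956391}}{444} \approx 204.87 i$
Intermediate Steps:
$w{\left(b \right)} = \frac{1}{b^{2}} + \frac{4 b^{2}}{111}$ ($w{\left(b \right)} = 2 \left(\frac{\left(b + b\right) b}{111} + \frac{1}{\left(b + b\right) b}\right) = 2 \left(2 b b \frac{1}{111} + \frac{1}{2 b b}\right) = 2 \left(2 b^{2} \cdot \frac{1}{111} + \frac{\frac{1}{2} \frac{1}{b}}{b}\right) = 2 \left(\frac{2 b^{2}}{111} + \frac{1}{2 b^{2}}\right) = 2 \left(\frac{1}{2 b^{2}} + \frac{2 b^{2}}{111}\right) = \frac{1}{b^{2}} + \frac{4 b^{2}}{111}$)
$\sqrt{w{\left(\left(-1\right) \left(-12\right) \right)} - 41976} = \sqrt{\frac{111 + 4 \left(\left(-1\right) \left(-12\right)\right)^{4}}{111 \cdot 144} - 41976} = \sqrt{\frac{111 + 4 \cdot 12^{4}}{111 \cdot 144} - 41976} = \sqrt{\frac{1}{111} \cdot \frac{1}{144} \left(111 + 4 \cdot 20736\right) - 41976} = \sqrt{\frac{1}{111} \cdot \frac{1}{144} \left(111 + 82944\right) - 41976} = \sqrt{\frac{1}{111} \cdot \frac{1}{144} \cdot 83055 - 41976} = \sqrt{\frac{27685}{5328} - 41976} = \sqrt{- \frac{223620443}{5328}} = \frac{i \sqrt{8273956391}}{444}$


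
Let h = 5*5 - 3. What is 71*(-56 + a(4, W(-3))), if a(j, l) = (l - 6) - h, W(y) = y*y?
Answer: -5325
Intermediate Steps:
W(y) = y²
h = 22 (h = 25 - 3 = 22)
a(j, l) = -28 + l (a(j, l) = (l - 6) - 1*22 = (-6 + l) - 22 = -28 + l)
71*(-56 + a(4, W(-3))) = 71*(-56 + (-28 + (-3)²)) = 71*(-56 + (-28 + 9)) = 71*(-56 - 19) = 71*(-75) = -5325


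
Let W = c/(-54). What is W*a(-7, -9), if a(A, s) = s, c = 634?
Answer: 317/3 ≈ 105.67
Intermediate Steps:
W = -317/27 (W = 634/(-54) = 634*(-1/54) = -317/27 ≈ -11.741)
W*a(-7, -9) = -317/27*(-9) = 317/3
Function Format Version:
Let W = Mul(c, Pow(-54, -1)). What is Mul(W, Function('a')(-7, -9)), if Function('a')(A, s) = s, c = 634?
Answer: Rational(317, 3) ≈ 105.67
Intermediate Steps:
W = Rational(-317, 27) (W = Mul(634, Pow(-54, -1)) = Mul(634, Rational(-1, 54)) = Rational(-317, 27) ≈ -11.741)
Mul(W, Function('a')(-7, -9)) = Mul(Rational(-317, 27), -9) = Rational(317, 3)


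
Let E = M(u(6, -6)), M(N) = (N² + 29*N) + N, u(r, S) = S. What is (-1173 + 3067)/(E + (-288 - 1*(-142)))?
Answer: -947/145 ≈ -6.5310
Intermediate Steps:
M(N) = N² + 30*N
E = -144 (E = -6*(30 - 6) = -6*24 = -144)
(-1173 + 3067)/(E + (-288 - 1*(-142))) = (-1173 + 3067)/(-144 + (-288 - 1*(-142))) = 1894/(-144 + (-288 + 142)) = 1894/(-144 - 146) = 1894/(-290) = 1894*(-1/290) = -947/145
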